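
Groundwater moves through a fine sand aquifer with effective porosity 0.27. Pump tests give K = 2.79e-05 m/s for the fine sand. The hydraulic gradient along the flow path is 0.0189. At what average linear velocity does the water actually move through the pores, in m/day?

0.169

Convert K: 2.79e-05 m/s × 86400 = 2.411 m/day.
Hydraulic gradient i = 0.0189.
Darcy flux q = K · i = 2.411 × 0.01890 = 0.04556 m/day.
Seepage velocity v = q / n_e = 0.04556 / 0.27 = 0.1687 m/day.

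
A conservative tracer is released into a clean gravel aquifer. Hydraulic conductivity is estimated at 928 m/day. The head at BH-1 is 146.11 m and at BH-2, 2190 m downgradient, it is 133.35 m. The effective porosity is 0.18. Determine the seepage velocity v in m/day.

30.0

Hydraulic gradient i = (146.11 − 133.35) / 2190 = 12.76 / 2190 = 0.005826.
Darcy flux q = K · i = 928.0 × 0.005826 = 5.407 m/day.
Seepage velocity v = q / n_e = 5.407 / 0.18 = 30.04 m/day.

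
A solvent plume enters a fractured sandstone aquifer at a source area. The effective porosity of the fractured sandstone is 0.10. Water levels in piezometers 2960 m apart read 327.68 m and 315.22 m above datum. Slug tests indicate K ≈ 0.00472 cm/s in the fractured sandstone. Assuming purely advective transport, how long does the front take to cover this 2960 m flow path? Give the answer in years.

47.2

Convert K: 0.00472 cm/s × 864 = 4.078 m/day.
Hydraulic gradient i = (327.68 − 315.22) / 2960 = 12.46 / 2960 = 0.004209.
Darcy flux q = K · i = 4.078 × 0.004209 = 0.01717 m/day.
Seepage velocity v = q / n_e = 0.01717 / 0.10 = 0.1717 m/day.
Travel time t = L / v = 2960 / 0.1717 = 17243 days = 47.21 years.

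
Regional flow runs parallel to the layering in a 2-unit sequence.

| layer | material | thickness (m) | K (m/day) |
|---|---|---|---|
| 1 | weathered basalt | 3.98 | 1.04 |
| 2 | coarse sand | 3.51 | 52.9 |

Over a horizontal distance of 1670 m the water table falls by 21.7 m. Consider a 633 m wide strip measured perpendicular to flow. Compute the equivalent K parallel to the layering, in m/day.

25.3

Flow is parallel to layering, so each bed carries its own Darcy discharge and the transmissivities add.
Σ(K_i·b_i) = 1.04×3.98 + 52.9×3.51 = 189.8 m²/day.
Total thickness b = 7.490 m, so K_eq = Σ(K_i·b_i)/b = 25.34 m/day.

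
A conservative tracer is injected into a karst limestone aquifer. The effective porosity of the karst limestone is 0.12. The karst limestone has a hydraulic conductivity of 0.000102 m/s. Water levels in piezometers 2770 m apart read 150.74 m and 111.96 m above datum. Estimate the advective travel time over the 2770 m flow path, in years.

Convert K: 0.000102 m/s × 86400 = 8.813 m/day.
Hydraulic gradient i = (150.74 − 111.96) / 2770 = 38.78 / 2770 = 0.01400.
Darcy flux q = K · i = 8.813 × 0.01400 = 0.1234 m/day.
Seepage velocity v = q / n_e = 0.1234 / 0.12 = 1.028 m/day.
Travel time t = L / v = 2770 / 1.028 = 2694 days = 7.376 years.

7.38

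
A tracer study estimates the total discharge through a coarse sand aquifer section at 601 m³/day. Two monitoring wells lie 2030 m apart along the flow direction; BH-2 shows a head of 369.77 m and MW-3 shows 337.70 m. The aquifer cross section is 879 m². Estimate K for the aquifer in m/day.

Hydraulic gradient i = (369.77 − 337.70) / 2030 = 32.07 / 2030 = 0.01580.
From Q = K·A·i, K = Q / (A·i) = 601 / (879.0 × 0.01580) = 43.28 m/day.

43.3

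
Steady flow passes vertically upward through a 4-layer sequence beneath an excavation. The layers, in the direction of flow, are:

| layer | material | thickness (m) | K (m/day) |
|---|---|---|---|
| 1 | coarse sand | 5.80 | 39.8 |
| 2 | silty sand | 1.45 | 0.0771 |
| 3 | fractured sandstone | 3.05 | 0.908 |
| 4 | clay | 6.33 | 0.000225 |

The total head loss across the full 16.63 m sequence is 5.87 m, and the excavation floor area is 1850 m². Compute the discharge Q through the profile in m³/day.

Flow is perpendicular to layering, so the layers act in series and the equivalent K is the thickness-weighted harmonic mean.
Total thickness L = 5.80 + 1.45 + 3.05 + 6.33 = 16.63 m.
Σ(b_i/K_i) = 5.80/39.8 + 1.45/0.0771 + 3.05/0.908 + 6.33/0.000225 = 28156 d.
K_eq = L / Σ(b_i/K_i) = 16.63 / 28156 = 0.0005906 m/day.
Q = K_eq · A · (Δh/L) = 0.0005906 × 1850 × (5.87/16.63) = 0.3857 m³/day.

0.386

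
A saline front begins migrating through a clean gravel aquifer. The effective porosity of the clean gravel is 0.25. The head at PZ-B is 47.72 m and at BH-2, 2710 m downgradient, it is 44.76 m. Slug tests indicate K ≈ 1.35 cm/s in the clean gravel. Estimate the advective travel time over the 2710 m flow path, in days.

532

Convert K: 1.35 cm/s × 864 = 1166 m/day.
Hydraulic gradient i = (47.72 − 44.76) / 2710 = 2.96 / 2710 = 0.001092.
Darcy flux q = K · i = 1166 × 0.001092 = 1.274 m/day.
Seepage velocity v = q / n_e = 1.274 / 0.25 = 5.096 m/day.
Travel time t = L / v = 2710 / 5.096 = 531.8 days.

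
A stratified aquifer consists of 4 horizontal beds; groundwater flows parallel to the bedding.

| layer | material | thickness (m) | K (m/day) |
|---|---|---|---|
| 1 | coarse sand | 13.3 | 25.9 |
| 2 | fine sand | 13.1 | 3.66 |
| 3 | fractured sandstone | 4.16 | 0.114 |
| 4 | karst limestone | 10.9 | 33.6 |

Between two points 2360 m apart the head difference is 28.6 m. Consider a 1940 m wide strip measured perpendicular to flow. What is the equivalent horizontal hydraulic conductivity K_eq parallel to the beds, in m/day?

Flow is parallel to layering, so each bed carries its own Darcy discharge and the transmissivities add.
Σ(K_i·b_i) = 25.9×13.3 + 3.66×13.1 + 0.114×4.16 + 33.6×10.9 = 759.1 m²/day.
Total thickness b = 41.46 m, so K_eq = Σ(K_i·b_i)/b = 18.31 m/day.

18.3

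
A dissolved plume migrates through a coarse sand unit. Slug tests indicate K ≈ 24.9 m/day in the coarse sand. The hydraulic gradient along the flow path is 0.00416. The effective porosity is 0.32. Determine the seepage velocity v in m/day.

Hydraulic gradient i = 0.00416.
Darcy flux q = K · i = 24.90 × 0.004160 = 0.1036 m/day.
Seepage velocity v = q / n_e = 0.1036 / 0.32 = 0.3237 m/day.

0.324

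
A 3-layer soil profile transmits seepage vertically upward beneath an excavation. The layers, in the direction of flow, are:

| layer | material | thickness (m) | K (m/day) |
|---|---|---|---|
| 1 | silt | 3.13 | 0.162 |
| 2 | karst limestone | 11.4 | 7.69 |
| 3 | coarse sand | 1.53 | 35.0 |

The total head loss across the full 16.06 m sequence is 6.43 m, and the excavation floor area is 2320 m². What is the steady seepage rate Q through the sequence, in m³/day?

716

Flow is perpendicular to layering, so the layers act in series and the equivalent K is the thickness-weighted harmonic mean.
Total thickness L = 3.13 + 11.4 + 1.53 = 16.06 m.
Σ(b_i/K_i) = 3.13/0.162 + 11.4/7.69 + 1.53/35.0 = 20.85 d.
K_eq = L / Σ(b_i/K_i) = 16.06 / 20.85 = 0.7704 m/day.
Q = K_eq · A · (Δh/L) = 0.7704 × 2320 × (6.43/16.06) = 715.6 m³/day.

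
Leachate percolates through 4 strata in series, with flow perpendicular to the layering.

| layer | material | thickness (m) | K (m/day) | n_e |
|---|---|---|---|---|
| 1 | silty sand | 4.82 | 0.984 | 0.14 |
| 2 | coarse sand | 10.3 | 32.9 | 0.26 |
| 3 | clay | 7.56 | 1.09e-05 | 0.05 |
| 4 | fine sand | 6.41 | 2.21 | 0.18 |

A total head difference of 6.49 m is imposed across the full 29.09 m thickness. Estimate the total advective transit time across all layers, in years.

1430

With flow normal to the layers, continuity requires the same specific discharge q through every layer.
Σ(b_i/K_i) = 4.82/0.984 + 10.3/32.9 + 7.56/1.09e-05 + 6.41/2.21 = 6.936e+05 d.
q = Δh / Σ(b_i/K_i) = 6.49 / 6.936e+05 = 9.357e-06 m/day.
In each layer the seepage velocity is v_i = q/n_i, so the layer transit time is t_i = b_i·n_i / q:
  layer 1 (silty sand): t_1 = 4.82 × 0.14 / 9.357e-06 = 72116 d
  layer 2 (coarse sand): t_2 = 10.3 × 0.26 / 9.357e-06 = 2.862e+05 d
  layer 3 (clay): t_3 = 7.56 × 0.05 / 9.357e-06 = 40397 d
  layer 4 (fine sand): t_4 = 6.41 × 0.18 / 9.357e-06 = 1.233e+05 d
Total t = Σ t_i = 5.220e+05 days = 1429 years.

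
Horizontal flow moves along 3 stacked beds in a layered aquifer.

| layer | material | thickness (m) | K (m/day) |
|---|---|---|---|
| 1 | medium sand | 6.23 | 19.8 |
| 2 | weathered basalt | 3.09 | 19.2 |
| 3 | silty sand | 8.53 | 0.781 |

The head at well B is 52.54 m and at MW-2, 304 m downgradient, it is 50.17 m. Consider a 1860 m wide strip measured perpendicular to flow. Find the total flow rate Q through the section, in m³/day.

Flow is parallel to layering, so each bed carries its own Darcy discharge and the transmissivities add.
Σ(K_i·b_i) = 19.8×6.23 + 19.2×3.09 + 0.781×8.53 = 189.3 m²/day.
Hydraulic gradient i = (52.54 − 50.17) / 304 = 2.37 / 304 = 0.007796.
Q = Σ(K_i·b_i) · W · i = 189.3 × 1860 × 0.007796 = 2746 m³/day.

2750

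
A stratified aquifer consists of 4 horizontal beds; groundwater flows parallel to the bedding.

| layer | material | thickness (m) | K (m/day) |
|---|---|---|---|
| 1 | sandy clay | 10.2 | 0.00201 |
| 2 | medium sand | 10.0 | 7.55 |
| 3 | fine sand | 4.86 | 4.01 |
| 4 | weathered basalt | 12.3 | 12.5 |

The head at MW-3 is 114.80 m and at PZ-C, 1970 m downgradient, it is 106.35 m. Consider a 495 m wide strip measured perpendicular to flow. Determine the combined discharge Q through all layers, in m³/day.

528

Flow is parallel to layering, so each bed carries its own Darcy discharge and the transmissivities add.
Σ(K_i·b_i) = 0.00201×10.2 + 7.55×10.0 + 4.01×4.86 + 12.5×12.3 = 248.8 m²/day.
Hydraulic gradient i = (114.80 − 106.35) / 1970 = 8.45 / 1970 = 0.004289.
Q = Σ(K_i·b_i) · W · i = 248.8 × 495 × 0.004289 = 528.2 m³/day.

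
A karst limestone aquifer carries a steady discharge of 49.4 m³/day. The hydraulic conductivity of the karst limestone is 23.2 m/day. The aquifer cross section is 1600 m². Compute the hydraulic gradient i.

From Q = K·A·i, i = Q / (K·A) = 49.4 / (23.20 × 1600) = 0.001331.

0.00133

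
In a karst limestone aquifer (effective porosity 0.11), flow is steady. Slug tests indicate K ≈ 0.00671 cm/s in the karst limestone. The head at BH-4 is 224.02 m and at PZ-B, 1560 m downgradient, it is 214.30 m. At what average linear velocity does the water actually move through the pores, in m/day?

Convert K: 0.00671 cm/s × 864 = 5.797 m/day.
Hydraulic gradient i = (224.02 − 214.30) / 1560 = 9.72 / 1560 = 0.006231.
Darcy flux q = K · i = 5.797 × 0.006231 = 0.03612 m/day.
Seepage velocity v = q / n_e = 0.03612 / 0.11 = 0.3284 m/day.

0.328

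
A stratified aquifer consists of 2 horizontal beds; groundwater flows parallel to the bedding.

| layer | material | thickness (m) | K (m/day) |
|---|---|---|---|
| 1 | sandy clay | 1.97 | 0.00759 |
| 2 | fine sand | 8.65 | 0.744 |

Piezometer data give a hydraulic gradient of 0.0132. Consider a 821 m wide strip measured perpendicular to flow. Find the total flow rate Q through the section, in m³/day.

Flow is parallel to layering, so each bed carries its own Darcy discharge and the transmissivities add.
Σ(K_i·b_i) = 0.00759×1.97 + 0.744×8.65 = 6.451 m²/day.
Hydraulic gradient i = 0.0132.
Q = Σ(K_i·b_i) · W · i = 6.451 × 821 × 0.01320 = 69.91 m³/day.

69.9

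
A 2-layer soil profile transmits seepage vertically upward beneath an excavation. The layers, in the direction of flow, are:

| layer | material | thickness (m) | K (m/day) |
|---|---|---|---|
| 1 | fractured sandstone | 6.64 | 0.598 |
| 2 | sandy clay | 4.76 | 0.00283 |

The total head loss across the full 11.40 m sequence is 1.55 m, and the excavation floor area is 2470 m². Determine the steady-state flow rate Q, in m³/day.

2.26

Flow is perpendicular to layering, so the layers act in series and the equivalent K is the thickness-weighted harmonic mean.
Total thickness L = 6.64 + 4.76 = 11.40 m.
Σ(b_i/K_i) = 6.64/0.598 + 4.76/0.00283 = 1693 d.
K_eq = L / Σ(b_i/K_i) = 11.40 / 1693 = 0.006733 m/day.
Q = K_eq · A · (Δh/L) = 0.006733 × 2470 × (1.55/11.40) = 2.261 m³/day.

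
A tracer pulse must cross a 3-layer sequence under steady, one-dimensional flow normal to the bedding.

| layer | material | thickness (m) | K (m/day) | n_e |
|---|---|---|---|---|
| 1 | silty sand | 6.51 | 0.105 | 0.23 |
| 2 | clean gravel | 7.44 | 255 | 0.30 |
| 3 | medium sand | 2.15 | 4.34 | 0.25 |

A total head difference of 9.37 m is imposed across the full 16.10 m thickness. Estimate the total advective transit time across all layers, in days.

With flow normal to the layers, continuity requires the same specific discharge q through every layer.
Σ(b_i/K_i) = 6.51/0.105 + 7.44/255 + 2.15/4.34 = 62.52 d.
q = Δh / Σ(b_i/K_i) = 9.37 / 62.52 = 0.1499 m/day.
In each layer the seepage velocity is v_i = q/n_i, so the layer transit time is t_i = b_i·n_i / q:
  layer 1 (silty sand): t_1 = 6.51 × 0.23 / 0.1499 = 9.991 d
  layer 2 (clean gravel): t_2 = 7.44 × 0.30 / 0.1499 = 14.89 d
  layer 3 (medium sand): t_3 = 2.15 × 0.25 / 0.1499 = 3.587 d
Total t = Σ t_i = 28.47 days.

28.5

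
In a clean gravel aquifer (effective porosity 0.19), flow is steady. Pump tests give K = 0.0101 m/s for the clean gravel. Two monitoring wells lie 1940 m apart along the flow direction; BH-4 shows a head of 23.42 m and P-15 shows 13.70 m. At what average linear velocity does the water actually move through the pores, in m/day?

23.0

Convert K: 0.0101 m/s × 86400 = 872.6 m/day.
Hydraulic gradient i = (23.42 − 13.70) / 1940 = 9.72 / 1940 = 0.005010.
Darcy flux q = K · i = 872.6 × 0.005010 = 4.372 m/day.
Seepage velocity v = q / n_e = 4.372 / 0.19 = 23.01 m/day.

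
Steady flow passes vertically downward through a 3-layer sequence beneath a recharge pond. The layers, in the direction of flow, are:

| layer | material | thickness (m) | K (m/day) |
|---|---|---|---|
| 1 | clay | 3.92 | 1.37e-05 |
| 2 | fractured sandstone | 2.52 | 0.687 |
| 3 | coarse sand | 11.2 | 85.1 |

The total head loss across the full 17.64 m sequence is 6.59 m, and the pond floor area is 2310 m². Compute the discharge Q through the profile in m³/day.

0.0532

Flow is perpendicular to layering, so the layers act in series and the equivalent K is the thickness-weighted harmonic mean.
Total thickness L = 3.92 + 2.52 + 11.2 = 17.64 m.
Σ(b_i/K_i) = 3.92/1.37e-05 + 2.52/0.687 + 11.2/85.1 = 2.861e+05 d.
K_eq = L / Σ(b_i/K_i) = 17.64 / 2.861e+05 = 6.165e-05 m/day.
Q = K_eq · A · (Δh/L) = 6.165e-05 × 2310 × (6.59/17.64) = 0.05320 m³/day.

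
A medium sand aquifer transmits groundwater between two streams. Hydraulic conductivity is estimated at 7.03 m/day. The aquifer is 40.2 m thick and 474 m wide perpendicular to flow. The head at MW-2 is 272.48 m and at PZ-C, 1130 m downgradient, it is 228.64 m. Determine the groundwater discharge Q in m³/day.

5200

Cross-sectional area A = 474 × 40.2 = 19055 m².
Hydraulic gradient i = (272.48 − 228.64) / 1130 = 43.84 / 1130 = 0.03880.
Darcy's law: Q = K · A · i = 7.030 × 19055 × 0.03880 = 5197 m³/day.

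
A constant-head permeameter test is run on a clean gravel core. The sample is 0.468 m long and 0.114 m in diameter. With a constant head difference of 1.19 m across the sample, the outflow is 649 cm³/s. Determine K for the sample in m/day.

Cross-sectional area A = π·(d/2)² = π × (0.114/2)² = 0.01021 m².
Convert discharge: 649 cm³/s = 0.0006490 m³/s.
Darcy's law rearranged: K = Q·L / (A·Δh) = 0.0006490 × 0.468 / (0.01021 × 1.19) = 0.02501 m/s = 2161 m/day.

2160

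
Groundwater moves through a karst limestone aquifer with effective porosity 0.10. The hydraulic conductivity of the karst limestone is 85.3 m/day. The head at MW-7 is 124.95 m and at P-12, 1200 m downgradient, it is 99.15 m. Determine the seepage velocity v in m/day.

18.3

Hydraulic gradient i = (124.95 − 99.15) / 1200 = 25.8 / 1200 = 0.02150.
Darcy flux q = K · i = 85.30 × 0.02150 = 1.834 m/day.
Seepage velocity v = q / n_e = 1.834 / 0.10 = 18.34 m/day.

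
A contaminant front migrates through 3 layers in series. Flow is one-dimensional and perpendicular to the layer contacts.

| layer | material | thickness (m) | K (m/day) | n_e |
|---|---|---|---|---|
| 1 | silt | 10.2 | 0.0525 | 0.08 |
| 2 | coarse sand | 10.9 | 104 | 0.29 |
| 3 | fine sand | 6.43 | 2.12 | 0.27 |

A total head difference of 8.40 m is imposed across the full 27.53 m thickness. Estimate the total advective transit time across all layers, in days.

With flow normal to the layers, continuity requires the same specific discharge q through every layer.
Σ(b_i/K_i) = 10.2/0.0525 + 10.9/104 + 6.43/2.12 = 197.4 d.
q = Δh / Σ(b_i/K_i) = 8.40 / 197.4 = 0.04255 m/day.
In each layer the seepage velocity is v_i = q/n_i, so the layer transit time is t_i = b_i·n_i / q:
  layer 1 (silt): t_1 = 10.2 × 0.08 / 0.04255 = 19.18 d
  layer 2 (coarse sand): t_2 = 10.9 × 0.29 / 0.04255 = 74.29 d
  layer 3 (fine sand): t_3 = 6.43 × 0.27 / 0.04255 = 40.80 d
Total t = Σ t_i = 134.3 days.

134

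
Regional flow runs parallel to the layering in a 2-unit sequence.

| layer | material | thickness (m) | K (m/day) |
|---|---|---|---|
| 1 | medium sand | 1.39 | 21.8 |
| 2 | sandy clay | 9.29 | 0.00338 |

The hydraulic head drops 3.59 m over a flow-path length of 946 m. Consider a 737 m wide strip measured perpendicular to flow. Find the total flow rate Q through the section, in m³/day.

84.8

Flow is parallel to layering, so each bed carries its own Darcy discharge and the transmissivities add.
Σ(K_i·b_i) = 21.8×1.39 + 0.00338×9.29 = 30.33 m²/day.
Hydraulic gradient i = Δh / L = 3.59 / 946 = 0.003795.
Q = Σ(K_i·b_i) · W · i = 30.33 × 737 × 0.003795 = 84.84 m³/day.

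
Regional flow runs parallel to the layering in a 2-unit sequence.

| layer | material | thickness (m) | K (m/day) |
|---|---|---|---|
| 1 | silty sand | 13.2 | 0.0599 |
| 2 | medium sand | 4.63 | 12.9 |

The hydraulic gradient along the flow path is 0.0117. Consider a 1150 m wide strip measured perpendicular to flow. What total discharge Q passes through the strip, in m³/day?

Flow is parallel to layering, so each bed carries its own Darcy discharge and the transmissivities add.
Σ(K_i·b_i) = 0.0599×13.2 + 12.9×4.63 = 60.52 m²/day.
Hydraulic gradient i = 0.0117.
Q = Σ(K_i·b_i) · W · i = 60.52 × 1150 × 0.01170 = 814.3 m³/day.

814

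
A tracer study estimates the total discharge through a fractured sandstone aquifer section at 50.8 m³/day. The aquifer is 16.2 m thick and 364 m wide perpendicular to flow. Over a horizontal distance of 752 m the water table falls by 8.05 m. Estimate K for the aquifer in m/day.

Cross-sectional area A = 364 × 16.2 = 5897 m².
Hydraulic gradient i = Δh / L = 8.05 / 752 = 0.01070.
From Q = K·A·i, K = Q / (A·i) = 50.8 / (5897 × 0.01070) = 0.8048 m/day.

0.805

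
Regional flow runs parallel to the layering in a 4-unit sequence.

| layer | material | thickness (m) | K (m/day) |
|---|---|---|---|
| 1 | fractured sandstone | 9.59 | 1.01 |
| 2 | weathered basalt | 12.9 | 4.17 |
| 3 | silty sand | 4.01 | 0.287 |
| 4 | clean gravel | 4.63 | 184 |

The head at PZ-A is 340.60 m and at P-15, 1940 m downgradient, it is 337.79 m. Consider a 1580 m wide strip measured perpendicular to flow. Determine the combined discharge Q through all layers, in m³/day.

2100

Flow is parallel to layering, so each bed carries its own Darcy discharge and the transmissivities add.
Σ(K_i·b_i) = 1.01×9.59 + 4.17×12.9 + 0.287×4.01 + 184×4.63 = 916.5 m²/day.
Hydraulic gradient i = (340.60 − 337.79) / 1940 = 2.81 / 1940 = 0.001448.
Q = Σ(K_i·b_i) · W · i = 916.5 × 1580 × 0.001448 = 2098 m³/day.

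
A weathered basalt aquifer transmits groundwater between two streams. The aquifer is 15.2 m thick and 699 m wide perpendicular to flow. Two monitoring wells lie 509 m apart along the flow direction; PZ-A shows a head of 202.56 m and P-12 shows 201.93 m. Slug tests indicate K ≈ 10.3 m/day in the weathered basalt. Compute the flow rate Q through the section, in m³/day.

135

Cross-sectional area A = 699 × 15.2 = 10625 m².
Hydraulic gradient i = (202.56 − 201.93) / 509 = 0.63 / 509 = 0.001238.
Darcy's law: Q = K · A · i = 10.30 × 10625 × 0.001238 = 135.5 m³/day.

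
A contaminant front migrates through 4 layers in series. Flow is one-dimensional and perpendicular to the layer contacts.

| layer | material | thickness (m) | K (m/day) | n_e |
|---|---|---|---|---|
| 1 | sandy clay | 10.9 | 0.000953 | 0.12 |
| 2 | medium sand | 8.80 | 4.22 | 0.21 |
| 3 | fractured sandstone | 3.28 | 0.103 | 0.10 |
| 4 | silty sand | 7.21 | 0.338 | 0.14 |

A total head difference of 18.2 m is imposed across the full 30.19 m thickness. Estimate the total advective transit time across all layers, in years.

With flow normal to the layers, continuity requires the same specific discharge q through every layer.
Σ(b_i/K_i) = 10.9/0.000953 + 8.80/4.22 + 3.28/0.103 + 7.21/0.338 = 11493 d.
q = Δh / Σ(b_i/K_i) = 18.2 / 11493 = 0.001584 m/day.
In each layer the seepage velocity is v_i = q/n_i, so the layer transit time is t_i = b_i·n_i / q:
  layer 1 (sandy clay): t_1 = 10.9 × 0.12 / 0.001584 = 826.0 d
  layer 2 (medium sand): t_2 = 8.80 × 0.21 / 0.001584 = 1167 d
  layer 3 (fractured sandstone): t_3 = 3.28 × 0.10 / 0.001584 = 207.1 d
  layer 4 (silty sand): t_4 = 7.21 × 0.14 / 0.001584 = 637.4 d
Total t = Σ t_i = 2837 days = 7.769 years.

7.77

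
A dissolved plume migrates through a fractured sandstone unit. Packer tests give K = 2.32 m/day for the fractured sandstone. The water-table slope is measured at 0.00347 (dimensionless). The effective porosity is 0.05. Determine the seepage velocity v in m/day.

0.161

Hydraulic gradient i = 0.00347.
Darcy flux q = K · i = 2.320 × 0.003470 = 0.008050 m/day.
Seepage velocity v = q / n_e = 0.008050 / 0.05 = 0.1610 m/day.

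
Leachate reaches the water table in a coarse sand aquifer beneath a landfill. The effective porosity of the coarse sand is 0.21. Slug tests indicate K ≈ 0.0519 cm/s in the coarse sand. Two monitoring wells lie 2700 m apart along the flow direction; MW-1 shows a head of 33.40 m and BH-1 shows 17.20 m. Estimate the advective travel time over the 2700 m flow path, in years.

5.77

Convert K: 0.0519 cm/s × 864 = 44.84 m/day.
Hydraulic gradient i = (33.40 − 17.20) / 2700 = 16.2 / 2700 = 0.006000.
Darcy flux q = K · i = 44.84 × 0.006000 = 0.2690 m/day.
Seepage velocity v = q / n_e = 0.2690 / 0.21 = 1.281 m/day.
Travel time t = L / v = 2700 / 1.281 = 2107 days = 5.770 years.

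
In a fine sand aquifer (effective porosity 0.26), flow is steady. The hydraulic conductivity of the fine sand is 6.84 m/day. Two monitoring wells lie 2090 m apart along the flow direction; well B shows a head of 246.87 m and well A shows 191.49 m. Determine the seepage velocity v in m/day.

Hydraulic gradient i = (246.87 − 191.49) / 2090 = 55.38 / 2090 = 0.02650.
Darcy flux q = K · i = 6.840 × 0.02650 = 0.1812 m/day.
Seepage velocity v = q / n_e = 0.1812 / 0.26 = 0.6971 m/day.

0.697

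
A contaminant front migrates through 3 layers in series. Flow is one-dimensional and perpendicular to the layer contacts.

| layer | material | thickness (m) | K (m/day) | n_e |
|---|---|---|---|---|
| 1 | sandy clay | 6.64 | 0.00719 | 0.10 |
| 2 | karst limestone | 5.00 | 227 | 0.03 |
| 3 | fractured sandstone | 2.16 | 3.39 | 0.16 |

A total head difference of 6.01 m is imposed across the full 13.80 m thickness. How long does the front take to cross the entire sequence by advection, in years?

0.488

With flow normal to the layers, continuity requires the same specific discharge q through every layer.
Σ(b_i/K_i) = 6.64/0.00719 + 5.00/227 + 2.16/3.39 = 924.2 d.
q = Δh / Σ(b_i/K_i) = 6.01 / 924.2 = 0.006503 m/day.
In each layer the seepage velocity is v_i = q/n_i, so the layer transit time is t_i = b_i·n_i / q:
  layer 1 (sandy clay): t_1 = 6.64 × 0.10 / 0.006503 = 102.1 d
  layer 2 (karst limestone): t_2 = 5.00 × 0.03 / 0.006503 = 23.07 d
  layer 3 (fractured sandstone): t_3 = 2.16 × 0.16 / 0.006503 = 53.14 d
Total t = Σ t_i = 178.3 days = 0.4882 years.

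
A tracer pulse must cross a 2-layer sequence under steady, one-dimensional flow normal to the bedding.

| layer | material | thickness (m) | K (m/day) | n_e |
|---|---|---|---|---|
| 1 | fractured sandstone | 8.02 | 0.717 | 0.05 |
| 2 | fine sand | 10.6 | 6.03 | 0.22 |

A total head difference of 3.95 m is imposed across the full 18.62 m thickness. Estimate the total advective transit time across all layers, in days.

8.96

With flow normal to the layers, continuity requires the same specific discharge q through every layer.
Σ(b_i/K_i) = 8.02/0.717 + 10.6/6.03 = 12.94 d.
q = Δh / Σ(b_i/K_i) = 3.95 / 12.94 = 0.3052 m/day.
In each layer the seepage velocity is v_i = q/n_i, so the layer transit time is t_i = b_i·n_i / q:
  layer 1 (fractured sandstone): t_1 = 8.02 × 0.05 / 0.3052 = 1.314 d
  layer 2 (fine sand): t_2 = 10.6 × 0.22 / 0.3052 = 7.642 d
Total t = Σ t_i = 8.956 days.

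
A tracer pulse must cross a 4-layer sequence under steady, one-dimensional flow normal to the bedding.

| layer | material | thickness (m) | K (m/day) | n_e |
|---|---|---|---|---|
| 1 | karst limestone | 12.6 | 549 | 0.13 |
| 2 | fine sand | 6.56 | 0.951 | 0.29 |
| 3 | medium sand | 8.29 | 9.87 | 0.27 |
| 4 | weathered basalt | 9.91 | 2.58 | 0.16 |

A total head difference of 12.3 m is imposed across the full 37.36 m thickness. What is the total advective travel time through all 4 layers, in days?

6.95

With flow normal to the layers, continuity requires the same specific discharge q through every layer.
Σ(b_i/K_i) = 12.6/549 + 6.56/0.951 + 8.29/9.87 + 9.91/2.58 = 11.60 d.
q = Δh / Σ(b_i/K_i) = 12.3 / 11.60 = 1.060 m/day.
In each layer the seepage velocity is v_i = q/n_i, so the layer transit time is t_i = b_i·n_i / q:
  layer 1 (karst limestone): t_1 = 12.6 × 0.13 / 1.060 = 1.545 d
  layer 2 (fine sand): t_2 = 6.56 × 0.29 / 1.060 = 1.794 d
  layer 3 (medium sand): t_3 = 8.29 × 0.27 / 1.060 = 2.111 d
  layer 4 (weathered basalt): t_4 = 9.91 × 0.16 / 1.060 = 1.496 d
Total t = Σ t_i = 6.946 days.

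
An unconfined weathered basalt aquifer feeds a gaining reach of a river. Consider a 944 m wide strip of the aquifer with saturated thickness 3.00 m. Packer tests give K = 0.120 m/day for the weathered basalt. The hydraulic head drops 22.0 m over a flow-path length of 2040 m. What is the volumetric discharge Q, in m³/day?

Cross-sectional area A = 944 × 3.00 = 2832 m².
Hydraulic gradient i = Δh / L = 22.0 / 2040 = 0.01078.
Darcy's law: Q = K · A · i = 0.1200 × 2832 × 0.01078 = 3.665 m³/day.

3.66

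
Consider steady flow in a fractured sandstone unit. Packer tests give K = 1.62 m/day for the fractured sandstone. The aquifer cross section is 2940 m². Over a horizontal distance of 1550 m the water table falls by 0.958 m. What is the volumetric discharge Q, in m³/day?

Hydraulic gradient i = Δh / L = 0.958 / 1550 = 0.0006181.
Darcy's law: Q = K · A · i = 1.620 × 2940 × 0.0006181 = 2.944 m³/day.

2.94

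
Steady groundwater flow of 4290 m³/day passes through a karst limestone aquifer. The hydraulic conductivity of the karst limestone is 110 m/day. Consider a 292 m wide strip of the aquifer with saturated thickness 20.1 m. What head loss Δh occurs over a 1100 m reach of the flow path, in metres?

7.31

Cross-sectional area A = 292 × 20.1 = 5869 m².
From Q = K·A·i, i = Q / (K·A) = 4290 / (110.0 × 5869) = 0.006645.
Head loss Δh = i · L = 0.006645 × 1100 = 7.309 m.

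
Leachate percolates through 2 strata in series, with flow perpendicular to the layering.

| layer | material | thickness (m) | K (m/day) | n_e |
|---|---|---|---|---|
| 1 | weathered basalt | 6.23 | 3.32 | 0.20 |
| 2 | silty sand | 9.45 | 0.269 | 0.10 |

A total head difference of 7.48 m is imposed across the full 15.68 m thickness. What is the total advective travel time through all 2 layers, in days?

10.8

With flow normal to the layers, continuity requires the same specific discharge q through every layer.
Σ(b_i/K_i) = 6.23/3.32 + 9.45/0.269 = 37.01 d.
q = Δh / Σ(b_i/K_i) = 7.48 / 37.01 = 0.2021 m/day.
In each layer the seepage velocity is v_i = q/n_i, so the layer transit time is t_i = b_i·n_i / q:
  layer 1 (weathered basalt): t_1 = 6.23 × 0.20 / 0.2021 = 6.164 d
  layer 2 (silty sand): t_2 = 9.45 × 0.10 / 0.2021 = 4.675 d
Total t = Σ t_i = 10.84 days.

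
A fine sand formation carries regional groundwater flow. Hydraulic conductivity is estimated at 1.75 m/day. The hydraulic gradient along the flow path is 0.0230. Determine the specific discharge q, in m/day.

0.0403

Hydraulic gradient i = 0.0230.
Specific discharge q = K · i = 1.750 × 0.02300 = 0.04025 m/day.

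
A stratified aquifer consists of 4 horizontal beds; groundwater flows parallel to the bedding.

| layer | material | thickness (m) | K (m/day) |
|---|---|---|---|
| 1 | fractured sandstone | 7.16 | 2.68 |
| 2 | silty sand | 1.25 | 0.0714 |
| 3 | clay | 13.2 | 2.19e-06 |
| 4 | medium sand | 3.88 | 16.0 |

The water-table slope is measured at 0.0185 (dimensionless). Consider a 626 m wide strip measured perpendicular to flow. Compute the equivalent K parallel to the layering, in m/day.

3.19

Flow is parallel to layering, so each bed carries its own Darcy discharge and the transmissivities add.
Σ(K_i·b_i) = 2.68×7.16 + 0.0714×1.25 + 2.19e-06×13.2 + 16.0×3.88 = 81.36 m²/day.
Total thickness b = 25.49 m, so K_eq = Σ(K_i·b_i)/b = 3.192 m/day.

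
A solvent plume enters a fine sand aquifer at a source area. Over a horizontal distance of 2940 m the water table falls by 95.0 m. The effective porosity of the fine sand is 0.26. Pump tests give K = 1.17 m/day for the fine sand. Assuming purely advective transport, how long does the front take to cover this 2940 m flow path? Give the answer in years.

Hydraulic gradient i = Δh / L = 95.0 / 2940 = 0.03231.
Darcy flux q = K · i = 1.170 × 0.03231 = 0.03781 m/day.
Seepage velocity v = q / n_e = 0.03781 / 0.26 = 0.1454 m/day.
Travel time t = L / v = 2940 / 0.1454 = 20219 days = 55.36 years.

55.4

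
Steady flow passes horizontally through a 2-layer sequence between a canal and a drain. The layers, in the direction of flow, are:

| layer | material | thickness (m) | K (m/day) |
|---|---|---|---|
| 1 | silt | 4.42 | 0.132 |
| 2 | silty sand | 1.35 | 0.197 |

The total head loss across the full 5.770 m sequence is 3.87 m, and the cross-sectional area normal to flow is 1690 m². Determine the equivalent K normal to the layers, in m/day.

Flow is perpendicular to layering, so the layers act in series and the equivalent K is the thickness-weighted harmonic mean.
Total thickness L = 4.42 + 1.35 = 5.770 m.
Σ(b_i/K_i) = 4.42/0.132 + 1.35/0.197 = 40.34 d.
K_eq = L / Σ(b_i/K_i) = 5.770 / 40.34 = 0.1430 m/day.

0.143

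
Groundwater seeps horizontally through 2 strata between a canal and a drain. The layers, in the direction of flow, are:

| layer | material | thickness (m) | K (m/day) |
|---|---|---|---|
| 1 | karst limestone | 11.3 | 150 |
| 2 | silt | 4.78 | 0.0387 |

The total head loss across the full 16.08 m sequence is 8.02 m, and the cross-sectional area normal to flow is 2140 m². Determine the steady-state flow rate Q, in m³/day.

Flow is perpendicular to layering, so the layers act in series and the equivalent K is the thickness-weighted harmonic mean.
Total thickness L = 11.3 + 4.78 = 16.08 m.
Σ(b_i/K_i) = 11.3/150 + 4.78/0.0387 = 123.6 d.
K_eq = L / Σ(b_i/K_i) = 16.08 / 123.6 = 0.1301 m/day.
Q = K_eq · A · (Δh/L) = 0.1301 × 2140 × (8.02/16.08) = 138.9 m³/day.

139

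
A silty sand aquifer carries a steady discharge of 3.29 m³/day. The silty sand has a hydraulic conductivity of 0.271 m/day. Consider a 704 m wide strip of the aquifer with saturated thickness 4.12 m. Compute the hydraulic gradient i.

Cross-sectional area A = 704 × 4.12 = 2900 m².
From Q = K·A·i, i = Q / (K·A) = 3.29 / (0.2710 × 2900) = 0.004186.

0.00419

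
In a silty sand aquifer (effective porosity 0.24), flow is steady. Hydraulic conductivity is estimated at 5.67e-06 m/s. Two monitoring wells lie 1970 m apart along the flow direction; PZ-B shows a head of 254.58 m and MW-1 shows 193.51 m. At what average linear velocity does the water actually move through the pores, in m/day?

Convert K: 5.67e-06 m/s × 86400 = 0.4899 m/day.
Hydraulic gradient i = (254.58 − 193.51) / 1970 = 61.07 / 1970 = 0.03100.
Darcy flux q = K · i = 0.4899 × 0.03100 = 0.01519 m/day.
Seepage velocity v = q / n_e = 0.01519 / 0.24 = 0.06328 m/day.

0.0633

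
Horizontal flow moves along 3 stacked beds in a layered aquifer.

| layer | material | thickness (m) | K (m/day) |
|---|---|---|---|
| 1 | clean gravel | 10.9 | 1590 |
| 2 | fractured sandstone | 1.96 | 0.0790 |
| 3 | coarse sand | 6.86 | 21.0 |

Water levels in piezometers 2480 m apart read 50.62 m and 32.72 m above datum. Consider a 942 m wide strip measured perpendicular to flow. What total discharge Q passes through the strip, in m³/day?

119000

Flow is parallel to layering, so each bed carries its own Darcy discharge and the transmissivities add.
Σ(K_i·b_i) = 1590×10.9 + 0.0790×1.96 + 21.0×6.86 = 17475 m²/day.
Hydraulic gradient i = (50.62 − 32.72) / 2480 = 17.9 / 2480 = 0.007218.
Q = Σ(K_i·b_i) · W · i = 17475 × 942 × 0.007218 = 1.188e+05 m³/day.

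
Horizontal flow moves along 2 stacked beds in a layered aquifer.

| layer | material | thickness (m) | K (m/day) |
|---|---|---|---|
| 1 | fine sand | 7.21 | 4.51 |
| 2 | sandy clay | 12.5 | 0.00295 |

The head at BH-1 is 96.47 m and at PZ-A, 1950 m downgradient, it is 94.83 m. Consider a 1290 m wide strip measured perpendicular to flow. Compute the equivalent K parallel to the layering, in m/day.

Flow is parallel to layering, so each bed carries its own Darcy discharge and the transmissivities add.
Σ(K_i·b_i) = 4.51×7.21 + 0.00295×12.5 = 32.55 m²/day.
Total thickness b = 19.71 m, so K_eq = Σ(K_i·b_i)/b = 1.652 m/day.

1.65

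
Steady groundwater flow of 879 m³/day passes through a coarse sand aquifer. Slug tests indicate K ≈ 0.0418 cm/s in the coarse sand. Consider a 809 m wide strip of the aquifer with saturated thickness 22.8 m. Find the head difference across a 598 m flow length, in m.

0.789

Convert K: 0.0418 cm/s × 864 = 36.12 m/day.
Cross-sectional area A = 809 × 22.8 = 18445 m².
From Q = K·A·i, i = Q / (K·A) = 879 / (36.12 × 18445) = 0.001320.
Head loss Δh = i · L = 0.001320 × 598 = 0.7891 m.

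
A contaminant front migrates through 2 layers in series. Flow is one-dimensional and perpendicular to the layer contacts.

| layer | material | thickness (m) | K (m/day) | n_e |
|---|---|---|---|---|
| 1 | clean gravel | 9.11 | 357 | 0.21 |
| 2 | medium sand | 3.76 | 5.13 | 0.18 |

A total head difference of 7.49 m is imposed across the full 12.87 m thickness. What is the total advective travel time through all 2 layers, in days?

0.262

With flow normal to the layers, continuity requires the same specific discharge q through every layer.
Σ(b_i/K_i) = 9.11/357 + 3.76/5.13 = 0.7585 d.
q = Δh / Σ(b_i/K_i) = 7.49 / 0.7585 = 9.875 m/day.
In each layer the seepage velocity is v_i = q/n_i, so the layer transit time is t_i = b_i·n_i / q:
  layer 1 (clean gravel): t_1 = 9.11 × 0.21 / 9.875 = 0.1937 d
  layer 2 (medium sand): t_2 = 3.76 × 0.18 / 9.875 = 0.06853 d
Total t = Σ t_i = 0.2623 days.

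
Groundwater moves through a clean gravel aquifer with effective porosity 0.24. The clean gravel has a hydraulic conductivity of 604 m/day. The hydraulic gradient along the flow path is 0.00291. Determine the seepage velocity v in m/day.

7.32

Hydraulic gradient i = 0.00291.
Darcy flux q = K · i = 604.0 × 0.002910 = 1.758 m/day.
Seepage velocity v = q / n_e = 1.758 / 0.24 = 7.324 m/day.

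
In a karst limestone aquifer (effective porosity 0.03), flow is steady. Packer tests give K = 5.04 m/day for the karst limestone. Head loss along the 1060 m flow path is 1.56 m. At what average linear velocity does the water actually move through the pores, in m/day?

0.247

Hydraulic gradient i = Δh / L = 1.56 / 1060 = 0.001472.
Darcy flux q = K · i = 5.040 × 0.001472 = 0.007417 m/day.
Seepage velocity v = q / n_e = 0.007417 / 0.03 = 0.2472 m/day.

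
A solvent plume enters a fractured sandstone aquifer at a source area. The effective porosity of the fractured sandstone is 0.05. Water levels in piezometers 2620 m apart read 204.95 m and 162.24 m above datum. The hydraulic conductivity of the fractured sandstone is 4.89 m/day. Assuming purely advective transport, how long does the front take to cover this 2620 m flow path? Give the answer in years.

Hydraulic gradient i = (204.95 − 162.24) / 2620 = 42.71 / 2620 = 0.01630.
Darcy flux q = K · i = 4.890 × 0.01630 = 0.07971 m/day.
Seepage velocity v = q / n_e = 0.07971 / 0.05 = 1.594 m/day.
Travel time t = L / v = 2620 / 1.594 = 1643 days = 4.499 years.

4.50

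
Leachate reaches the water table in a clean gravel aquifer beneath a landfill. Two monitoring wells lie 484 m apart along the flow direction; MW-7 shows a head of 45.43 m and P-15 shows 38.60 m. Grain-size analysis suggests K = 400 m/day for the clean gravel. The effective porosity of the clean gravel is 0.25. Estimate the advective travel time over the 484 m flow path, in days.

21.4

Hydraulic gradient i = (45.43 − 38.60) / 484 = 6.83 / 484 = 0.01411.
Darcy flux q = K · i = 400.0 × 0.01411 = 5.645 m/day.
Seepage velocity v = q / n_e = 5.645 / 0.25 = 22.58 m/day.
Travel time t = L / v = 484 / 22.58 = 21.44 days.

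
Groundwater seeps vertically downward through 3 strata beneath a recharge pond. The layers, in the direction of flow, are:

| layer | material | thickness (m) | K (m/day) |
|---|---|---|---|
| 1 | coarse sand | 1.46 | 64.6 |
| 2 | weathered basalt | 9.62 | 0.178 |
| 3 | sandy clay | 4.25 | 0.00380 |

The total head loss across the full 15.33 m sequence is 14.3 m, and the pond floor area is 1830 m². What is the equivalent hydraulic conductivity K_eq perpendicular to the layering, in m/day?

Flow is perpendicular to layering, so the layers act in series and the equivalent K is the thickness-weighted harmonic mean.
Total thickness L = 1.46 + 9.62 + 4.25 = 15.33 m.
Σ(b_i/K_i) = 1.46/64.6 + 9.62/0.178 + 4.25/0.00380 = 1172 d.
K_eq = L / Σ(b_i/K_i) = 15.33 / 1172 = 0.01307 m/day.

0.0131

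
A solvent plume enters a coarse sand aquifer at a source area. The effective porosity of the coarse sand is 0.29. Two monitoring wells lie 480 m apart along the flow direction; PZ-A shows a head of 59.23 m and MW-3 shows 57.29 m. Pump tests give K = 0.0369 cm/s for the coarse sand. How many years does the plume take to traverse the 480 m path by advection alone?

2.96

Convert K: 0.0369 cm/s × 864 = 31.88 m/day.
Hydraulic gradient i = (59.23 − 57.29) / 480 = 1.94 / 480 = 0.004042.
Darcy flux q = K · i = 31.88 × 0.004042 = 0.1289 m/day.
Seepage velocity v = q / n_e = 0.1289 / 0.29 = 0.4443 m/day.
Travel time t = L / v = 480 / 0.4443 = 1080 days = 2.958 years.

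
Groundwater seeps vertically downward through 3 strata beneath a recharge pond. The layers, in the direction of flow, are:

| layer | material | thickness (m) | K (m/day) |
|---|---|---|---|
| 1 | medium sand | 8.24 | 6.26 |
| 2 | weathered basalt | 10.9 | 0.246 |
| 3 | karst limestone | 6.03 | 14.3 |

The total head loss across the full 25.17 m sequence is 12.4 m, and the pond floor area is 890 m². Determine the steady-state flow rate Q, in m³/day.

Flow is perpendicular to layering, so the layers act in series and the equivalent K is the thickness-weighted harmonic mean.
Total thickness L = 8.24 + 10.9 + 6.03 = 25.17 m.
Σ(b_i/K_i) = 8.24/6.26 + 10.9/0.246 + 6.03/14.3 = 46.05 d.
K_eq = L / Σ(b_i/K_i) = 25.17 / 46.05 = 0.5466 m/day.
Q = K_eq · A · (Δh/L) = 0.5466 × 890 × (12.4/25.17) = 239.7 m³/day.

240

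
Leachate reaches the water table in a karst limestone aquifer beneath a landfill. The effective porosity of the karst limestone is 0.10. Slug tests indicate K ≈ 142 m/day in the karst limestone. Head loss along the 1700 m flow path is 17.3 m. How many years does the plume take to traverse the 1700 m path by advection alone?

Hydraulic gradient i = Δh / L = 17.3 / 1700 = 0.01018.
Darcy flux q = K · i = 142.0 × 0.01018 = 1.445 m/day.
Seepage velocity v = q / n_e = 1.445 / 0.10 = 14.45 m/day.
Travel time t = L / v = 1700 / 14.45 = 117.6 days = 0.3221 years.

0.322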